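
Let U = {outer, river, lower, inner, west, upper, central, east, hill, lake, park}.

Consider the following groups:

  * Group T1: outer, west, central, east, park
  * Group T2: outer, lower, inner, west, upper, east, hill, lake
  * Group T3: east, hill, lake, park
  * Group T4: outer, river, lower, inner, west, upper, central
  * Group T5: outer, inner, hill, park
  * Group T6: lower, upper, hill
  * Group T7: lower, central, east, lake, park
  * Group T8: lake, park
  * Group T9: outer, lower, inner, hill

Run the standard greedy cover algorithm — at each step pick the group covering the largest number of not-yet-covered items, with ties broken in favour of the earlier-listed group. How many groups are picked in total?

3

Greedy: pick T2 (covers 8 new) → pick T1 (covers 2 new) → pick T4 (covers 1 new). Total picks: 3.
(The true minimum cover uses only 2 groups, so greedy is not optimal here.)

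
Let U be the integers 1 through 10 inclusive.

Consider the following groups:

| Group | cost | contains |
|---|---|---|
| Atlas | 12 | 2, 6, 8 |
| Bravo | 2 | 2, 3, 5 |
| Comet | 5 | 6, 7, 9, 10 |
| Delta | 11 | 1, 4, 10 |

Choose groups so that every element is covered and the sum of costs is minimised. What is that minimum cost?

30

Atlas, Bravo, Comet, Delta together cover every element (Atlas ∪ Bravo ∪ Comet ∪ Delta = {1, 2, 3, 4, 5, 6, 7, 8, 9, 10}); total cost 12 + 2 + 5 + 11 = 30.
No covering selection has total cost below 30.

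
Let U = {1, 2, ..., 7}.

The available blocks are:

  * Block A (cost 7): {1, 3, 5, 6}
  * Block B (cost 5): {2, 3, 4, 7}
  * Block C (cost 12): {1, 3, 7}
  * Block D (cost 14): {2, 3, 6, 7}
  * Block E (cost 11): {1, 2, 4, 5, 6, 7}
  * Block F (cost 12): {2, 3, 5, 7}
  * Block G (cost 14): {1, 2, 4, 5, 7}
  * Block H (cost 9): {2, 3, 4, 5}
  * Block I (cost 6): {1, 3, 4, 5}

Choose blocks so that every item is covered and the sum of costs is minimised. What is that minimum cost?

12

A, B together cover every item (A ∪ B = {1, 2, 3, 4, 5, 6, 7}); total cost 7 + 5 = 12.
No covering selection has total cost below 12.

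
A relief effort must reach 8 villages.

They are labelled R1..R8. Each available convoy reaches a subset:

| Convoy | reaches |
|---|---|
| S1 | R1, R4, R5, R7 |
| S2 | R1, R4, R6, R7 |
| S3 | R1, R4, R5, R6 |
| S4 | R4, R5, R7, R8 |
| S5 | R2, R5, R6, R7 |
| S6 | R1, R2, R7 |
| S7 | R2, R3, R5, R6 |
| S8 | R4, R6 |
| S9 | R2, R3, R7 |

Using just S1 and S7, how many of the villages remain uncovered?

Union of S1, S7 = {R1, R2, R3, R4, R5, R6, R7}.
Not covered: R8 — 1 village.

1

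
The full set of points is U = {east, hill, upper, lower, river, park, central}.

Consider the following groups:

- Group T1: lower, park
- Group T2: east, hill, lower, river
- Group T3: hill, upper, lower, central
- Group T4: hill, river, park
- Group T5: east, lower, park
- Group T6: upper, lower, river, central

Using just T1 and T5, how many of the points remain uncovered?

Union of T1, T5 = {east, lower, park}.
Not covered: hill, upper, river, central — 4 points.

4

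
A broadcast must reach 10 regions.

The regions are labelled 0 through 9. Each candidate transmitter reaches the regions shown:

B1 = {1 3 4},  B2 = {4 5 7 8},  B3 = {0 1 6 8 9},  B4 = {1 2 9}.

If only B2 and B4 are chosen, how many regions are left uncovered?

Union of B2, B4 = {1, 2, 4, 5, 7, 8, 9}.
Not covered: 0, 3, 6 — 3 regions.

3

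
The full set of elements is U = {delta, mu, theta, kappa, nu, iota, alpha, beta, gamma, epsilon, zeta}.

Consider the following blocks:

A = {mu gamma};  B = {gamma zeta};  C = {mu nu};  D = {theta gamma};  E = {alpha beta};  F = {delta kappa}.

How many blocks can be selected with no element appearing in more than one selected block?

B, C, E, F are pairwise disjoint (B={gamma,zeta}; C={mu,nu}; E={alpha,beta}; F={delta,kappa}).
Every remaining block overlaps one of these, and no 5 of the listed blocks are pairwise disjoint, so 4 is the maximum.

4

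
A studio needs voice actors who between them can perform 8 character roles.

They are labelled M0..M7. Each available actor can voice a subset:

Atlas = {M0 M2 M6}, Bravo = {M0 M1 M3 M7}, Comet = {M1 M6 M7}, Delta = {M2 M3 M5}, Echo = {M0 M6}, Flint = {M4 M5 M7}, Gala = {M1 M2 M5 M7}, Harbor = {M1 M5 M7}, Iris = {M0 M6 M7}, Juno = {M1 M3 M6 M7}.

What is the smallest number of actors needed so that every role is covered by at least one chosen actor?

Atlas and Bravo and Flint together: Atlas ∪ Bravo ∪ Flint = {M0, M1, M2, M3, M4, M5, M6, M7} — every role is covered.
Only Flint contains M4, so Flint is forced; the remaining 5 roles need at least 2 more actors (each remaining actor adds at most 3) — so at least 3 actors are needed, and 3 is optimal.

3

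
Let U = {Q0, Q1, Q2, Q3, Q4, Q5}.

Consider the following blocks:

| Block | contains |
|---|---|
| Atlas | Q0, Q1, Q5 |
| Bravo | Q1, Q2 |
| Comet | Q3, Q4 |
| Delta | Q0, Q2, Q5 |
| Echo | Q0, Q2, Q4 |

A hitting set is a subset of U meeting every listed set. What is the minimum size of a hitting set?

Take H = {Q0, Q2, Q4}. Each listed block contains at least one of these, so H is a hitting set of size 3.
No choice of 2 points meets every block, so 3 is the minimum.

3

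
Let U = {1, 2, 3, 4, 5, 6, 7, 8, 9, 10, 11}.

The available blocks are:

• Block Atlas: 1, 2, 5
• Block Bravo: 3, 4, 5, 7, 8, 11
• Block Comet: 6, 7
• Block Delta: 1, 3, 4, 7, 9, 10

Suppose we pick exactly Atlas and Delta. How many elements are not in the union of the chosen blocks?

Union of Atlas, Delta = {1, 2, 3, 4, 5, 7, 9, 10}.
Not covered: 6, 8, 11 — 3 elements.

3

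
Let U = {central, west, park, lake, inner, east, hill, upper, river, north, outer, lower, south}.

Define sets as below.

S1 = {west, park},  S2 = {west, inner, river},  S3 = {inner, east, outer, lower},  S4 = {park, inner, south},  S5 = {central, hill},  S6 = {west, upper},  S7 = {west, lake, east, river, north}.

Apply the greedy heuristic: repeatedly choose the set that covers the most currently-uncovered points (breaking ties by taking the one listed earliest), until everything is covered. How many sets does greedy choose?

5

Greedy: pick S7 (covers 5 new) → pick S3 (covers 3 new) → pick S4 (covers 2 new) → pick S5 (covers 2 new) → pick S6 (covers 1 new). Total picks: 5.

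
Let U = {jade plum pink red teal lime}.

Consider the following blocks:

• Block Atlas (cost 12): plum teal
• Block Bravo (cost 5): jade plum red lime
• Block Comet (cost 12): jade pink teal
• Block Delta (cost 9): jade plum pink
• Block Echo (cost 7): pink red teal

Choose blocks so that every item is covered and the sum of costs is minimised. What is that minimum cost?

12

Bravo, Echo together cover every item (Bravo ∪ Echo = {jade, plum, pink, red, teal, lime}); total cost 5 + 7 = 12.
No covering selection has total cost below 12.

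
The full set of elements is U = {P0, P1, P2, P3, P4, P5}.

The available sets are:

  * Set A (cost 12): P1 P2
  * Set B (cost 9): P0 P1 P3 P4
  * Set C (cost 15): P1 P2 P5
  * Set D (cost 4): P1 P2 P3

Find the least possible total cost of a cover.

24

B, C together cover every element (B ∪ C = {P0, P1, P2, P3, P4, P5}); total cost 9 + 15 = 24.
The greedy pick D, B, C costs 28; no covering selection beats 24.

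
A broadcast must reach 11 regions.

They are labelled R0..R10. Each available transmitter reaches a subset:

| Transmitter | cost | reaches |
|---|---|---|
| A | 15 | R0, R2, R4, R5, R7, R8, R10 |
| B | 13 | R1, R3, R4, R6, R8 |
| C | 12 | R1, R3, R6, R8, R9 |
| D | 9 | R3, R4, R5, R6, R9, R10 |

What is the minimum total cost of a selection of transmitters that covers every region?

A, C together cover every region (A ∪ C = {R0, R1, R2, R3, R4, R5, R6, R7, R8, R9, R10}); total cost 15 + 12 = 27.
The greedy pick D, A, C costs 36; no covering selection beats 27.

27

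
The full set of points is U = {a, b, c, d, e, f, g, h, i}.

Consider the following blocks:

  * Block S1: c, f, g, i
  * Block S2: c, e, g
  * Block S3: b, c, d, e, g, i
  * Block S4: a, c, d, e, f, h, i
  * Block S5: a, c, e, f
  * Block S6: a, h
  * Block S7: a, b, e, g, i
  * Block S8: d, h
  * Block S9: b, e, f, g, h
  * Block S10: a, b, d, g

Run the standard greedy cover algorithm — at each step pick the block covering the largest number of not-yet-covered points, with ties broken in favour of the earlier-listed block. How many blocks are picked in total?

2

Greedy: pick S4 (covers 7 new) → pick S3 (covers 2 new). Total picks: 2.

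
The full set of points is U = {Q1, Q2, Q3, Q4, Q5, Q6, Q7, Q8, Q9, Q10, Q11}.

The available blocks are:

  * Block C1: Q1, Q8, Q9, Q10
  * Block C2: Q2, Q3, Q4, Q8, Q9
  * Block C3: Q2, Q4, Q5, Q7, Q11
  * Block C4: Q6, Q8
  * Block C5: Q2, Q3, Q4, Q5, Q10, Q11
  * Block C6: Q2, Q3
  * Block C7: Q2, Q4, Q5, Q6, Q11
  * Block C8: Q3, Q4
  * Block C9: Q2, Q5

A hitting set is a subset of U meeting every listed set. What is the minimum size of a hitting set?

3

H = {Q2, Q4, Q8} meets every block (each contains at least one member of H), and |H| = 3.
The blocks C1, C8, C9 are pairwise disjoint, so any hitting set needs a separate point for each — at least 3. Hence 3 is optimal.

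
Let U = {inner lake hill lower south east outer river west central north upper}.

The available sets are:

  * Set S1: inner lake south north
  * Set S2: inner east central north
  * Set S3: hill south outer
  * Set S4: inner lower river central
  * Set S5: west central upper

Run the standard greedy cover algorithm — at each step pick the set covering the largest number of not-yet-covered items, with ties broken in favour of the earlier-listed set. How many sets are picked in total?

Greedy: pick S1 (covers 4 new) → pick S4 (covers 3 new) → pick S3 (covers 2 new) → pick S5 (covers 2 new) → pick S2 (covers 1 new). Total picks: 5.

5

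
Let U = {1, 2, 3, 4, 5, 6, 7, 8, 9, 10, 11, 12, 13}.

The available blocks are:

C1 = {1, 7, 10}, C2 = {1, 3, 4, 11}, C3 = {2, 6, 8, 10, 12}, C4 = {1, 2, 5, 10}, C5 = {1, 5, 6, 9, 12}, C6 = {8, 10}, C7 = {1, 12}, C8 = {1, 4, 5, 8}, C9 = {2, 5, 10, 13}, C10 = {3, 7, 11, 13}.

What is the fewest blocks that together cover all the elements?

C2 and C3 and C5 and C10 together: C2 ∪ C3 ∪ C5 ∪ C10 = {1, 2, 3, 4, 5, 6, 7, 8, 9, 10, 11, 12, 13} — every element is covered.
No 3 of the 10 blocks cover everything (all 120 combinations miss at least one element), so 4 is optimal.

4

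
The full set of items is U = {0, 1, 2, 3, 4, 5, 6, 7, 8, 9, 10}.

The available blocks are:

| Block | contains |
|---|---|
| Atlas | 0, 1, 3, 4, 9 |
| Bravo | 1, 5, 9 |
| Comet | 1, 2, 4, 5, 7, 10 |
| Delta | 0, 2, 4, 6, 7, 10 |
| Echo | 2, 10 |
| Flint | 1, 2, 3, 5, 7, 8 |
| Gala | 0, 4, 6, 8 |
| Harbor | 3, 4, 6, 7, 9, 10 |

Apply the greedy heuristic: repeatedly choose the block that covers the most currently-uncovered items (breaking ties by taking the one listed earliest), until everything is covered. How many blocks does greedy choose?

Greedy: pick Comet (covers 6 new) → pick Atlas (covers 3 new) → pick Gala (covers 2 new). Total picks: 3.

3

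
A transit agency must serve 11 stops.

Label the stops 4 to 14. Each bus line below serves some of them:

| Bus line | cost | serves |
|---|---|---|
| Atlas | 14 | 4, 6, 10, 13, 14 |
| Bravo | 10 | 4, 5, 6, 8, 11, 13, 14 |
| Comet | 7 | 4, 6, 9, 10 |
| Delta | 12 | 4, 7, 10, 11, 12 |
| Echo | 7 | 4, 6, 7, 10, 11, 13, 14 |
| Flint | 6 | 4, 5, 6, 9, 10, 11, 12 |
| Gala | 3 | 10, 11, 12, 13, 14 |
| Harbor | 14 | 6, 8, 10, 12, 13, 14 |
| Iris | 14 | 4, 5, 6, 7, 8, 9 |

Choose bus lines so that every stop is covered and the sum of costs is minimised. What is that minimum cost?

Gala, Iris together cover every stop (Gala ∪ Iris = {4, 5, 6, 7, 8, 9, 10, 11, 12, 13, 14}); total cost 3 + 14 = 17.
The greedy pick Gala, Flint, Echo, Bravo costs 26; no covering selection beats 17.

17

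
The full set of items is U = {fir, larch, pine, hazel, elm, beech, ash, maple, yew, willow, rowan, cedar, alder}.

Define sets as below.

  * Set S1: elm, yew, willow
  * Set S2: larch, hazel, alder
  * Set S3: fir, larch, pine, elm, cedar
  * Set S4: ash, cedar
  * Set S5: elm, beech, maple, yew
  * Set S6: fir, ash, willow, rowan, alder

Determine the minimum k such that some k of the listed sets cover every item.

S2, S3, S5, and S6 cover everything between them: the union {fir, larch, pine, hazel, elm, beech, ash, maple, yew, willow, rowan, cedar, alder} is all of U.
Only S2 contains hazel, so S2 is forced; the remaining 10 items need at least 3 more sets (each remaining set adds at most 4) — so at least 4 sets are needed, and 4 is optimal.

4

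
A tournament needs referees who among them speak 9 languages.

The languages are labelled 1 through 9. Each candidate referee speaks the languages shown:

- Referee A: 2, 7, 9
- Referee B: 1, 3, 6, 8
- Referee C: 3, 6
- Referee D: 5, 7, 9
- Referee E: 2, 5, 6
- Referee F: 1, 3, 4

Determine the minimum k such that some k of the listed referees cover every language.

4

B and D and E and F together: B ∪ D ∪ E ∪ F = {1, 2, 3, 4, 5, 6, 7, 8, 9} — every language is covered.
No 3 of the 6 referees cover everything (all 20 combinations miss at least one language), so 4 is optimal.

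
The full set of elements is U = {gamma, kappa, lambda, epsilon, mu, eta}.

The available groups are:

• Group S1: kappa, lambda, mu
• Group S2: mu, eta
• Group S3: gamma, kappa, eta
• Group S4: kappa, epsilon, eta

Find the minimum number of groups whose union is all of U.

S1, S3, and S4 cover everything between them: the union {gamma, kappa, lambda, epsilon, mu, eta} is all of U.
Only S3 contains gamma, so S3 is forced; the remaining 3 elements need at least 2 more groups (each remaining group adds at most 2) — so at least 3 groups are needed, and 3 is optimal.

3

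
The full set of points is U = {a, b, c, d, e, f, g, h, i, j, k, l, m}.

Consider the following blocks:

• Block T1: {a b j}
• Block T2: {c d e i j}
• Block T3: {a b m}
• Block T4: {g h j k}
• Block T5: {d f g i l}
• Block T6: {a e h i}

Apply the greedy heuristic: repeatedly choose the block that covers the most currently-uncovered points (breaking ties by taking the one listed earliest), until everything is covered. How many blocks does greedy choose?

Greedy: pick T2 (covers 5 new) → pick T3 (covers 3 new) → pick T4 (covers 3 new) → pick T5 (covers 2 new). Total picks: 4.

4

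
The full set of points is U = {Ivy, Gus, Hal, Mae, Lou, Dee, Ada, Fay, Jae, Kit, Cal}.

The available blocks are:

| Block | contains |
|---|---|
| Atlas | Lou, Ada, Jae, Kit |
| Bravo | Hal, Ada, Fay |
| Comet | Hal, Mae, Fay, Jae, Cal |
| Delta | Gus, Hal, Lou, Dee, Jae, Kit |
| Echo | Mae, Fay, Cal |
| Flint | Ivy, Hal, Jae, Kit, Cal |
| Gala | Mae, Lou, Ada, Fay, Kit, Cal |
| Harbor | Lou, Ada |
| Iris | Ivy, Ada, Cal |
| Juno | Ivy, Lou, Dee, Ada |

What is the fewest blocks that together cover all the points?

3

Delta and Echo and Juno together: Delta ∪ Echo ∪ Juno = {Ivy, Gus, Hal, Mae, Lou, Dee, Ada, Fay, Jae, Kit, Cal} — every point is covered.
Only Delta contains Gus, so Delta is forced; the remaining 5 points need at least 2 more blocks (each remaining block adds at most 4) — so at least 3 blocks are needed, and 3 is optimal.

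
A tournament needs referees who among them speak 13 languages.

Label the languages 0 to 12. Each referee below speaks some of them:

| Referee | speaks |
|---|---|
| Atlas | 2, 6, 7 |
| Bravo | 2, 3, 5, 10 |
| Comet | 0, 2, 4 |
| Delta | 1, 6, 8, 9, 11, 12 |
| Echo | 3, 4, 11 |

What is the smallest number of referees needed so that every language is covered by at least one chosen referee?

Take {Atlas, Bravo, Comet, Delta}. Their union is {0, 1, 2, 3, 4, 5, 6, 7, 8, 9, 10, 11, 12}, which is all 13 languages.
No 3 of the 5 referees cover everything (all 10 combinations miss at least one language), so 4 is optimal.

4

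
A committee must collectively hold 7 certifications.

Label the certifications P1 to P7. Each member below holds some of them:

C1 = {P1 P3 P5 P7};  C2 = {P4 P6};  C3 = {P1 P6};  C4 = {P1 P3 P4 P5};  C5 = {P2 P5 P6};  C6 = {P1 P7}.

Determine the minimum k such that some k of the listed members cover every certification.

3

C1 and C2 and C5 together: C1 ∪ C2 ∪ C5 = {P1, P2, P3, P4, P5, P6, P7} — every certification is covered.
Only C5 contains P2, so C5 is forced; the remaining 4 certifications need at least 2 more members (each remaining member adds at most 3) — so at least 3 members are needed, and 3 is optimal.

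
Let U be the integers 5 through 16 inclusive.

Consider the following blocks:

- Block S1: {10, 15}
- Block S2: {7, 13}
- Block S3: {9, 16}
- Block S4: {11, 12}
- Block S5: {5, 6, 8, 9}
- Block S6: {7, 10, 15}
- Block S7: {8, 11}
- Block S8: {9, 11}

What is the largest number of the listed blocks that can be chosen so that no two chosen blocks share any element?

S1, S2, S3, S7 are pairwise disjoint (S1={10,15}; S2={7,13}; S3={9,16}; S7={8,11}).
Every remaining block overlaps one of these, and no 5 of the listed blocks are pairwise disjoint, so 4 is the maximum.

4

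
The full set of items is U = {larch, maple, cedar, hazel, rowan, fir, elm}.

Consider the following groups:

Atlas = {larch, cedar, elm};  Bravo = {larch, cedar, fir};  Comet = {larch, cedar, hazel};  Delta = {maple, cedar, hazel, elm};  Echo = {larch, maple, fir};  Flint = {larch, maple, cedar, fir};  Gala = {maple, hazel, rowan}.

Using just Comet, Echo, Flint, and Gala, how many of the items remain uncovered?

Union of Comet, Echo, Flint, Gala = {larch, maple, cedar, hazel, rowan, fir}.
Not covered: elm — 1 item.

1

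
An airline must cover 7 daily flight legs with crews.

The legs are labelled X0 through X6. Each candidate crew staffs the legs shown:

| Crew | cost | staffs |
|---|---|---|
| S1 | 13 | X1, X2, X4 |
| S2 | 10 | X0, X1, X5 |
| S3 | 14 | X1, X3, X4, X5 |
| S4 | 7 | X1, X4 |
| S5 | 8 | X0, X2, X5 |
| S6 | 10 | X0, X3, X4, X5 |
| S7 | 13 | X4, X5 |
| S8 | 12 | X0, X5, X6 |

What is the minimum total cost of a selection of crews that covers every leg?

S3, S5, S8 together cover every leg (S3 ∪ S5 ∪ S8 = {X0, X1, X2, X3, X4, X5, X6}); total cost 14 + 8 + 12 = 34.
The greedy pick S6, S1, S8 costs 35; no covering selection beats 34.

34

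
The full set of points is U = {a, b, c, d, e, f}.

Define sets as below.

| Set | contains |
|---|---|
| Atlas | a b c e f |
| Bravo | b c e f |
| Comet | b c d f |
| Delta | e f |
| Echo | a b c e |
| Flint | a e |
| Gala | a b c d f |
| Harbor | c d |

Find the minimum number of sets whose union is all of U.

2

Take {Flint, Gala}. Their union is {a, b, c, d, e, f}, which is all 6 points.
No single set has all 6 points (the largest, Atlas, has 5), so 2 is optimal.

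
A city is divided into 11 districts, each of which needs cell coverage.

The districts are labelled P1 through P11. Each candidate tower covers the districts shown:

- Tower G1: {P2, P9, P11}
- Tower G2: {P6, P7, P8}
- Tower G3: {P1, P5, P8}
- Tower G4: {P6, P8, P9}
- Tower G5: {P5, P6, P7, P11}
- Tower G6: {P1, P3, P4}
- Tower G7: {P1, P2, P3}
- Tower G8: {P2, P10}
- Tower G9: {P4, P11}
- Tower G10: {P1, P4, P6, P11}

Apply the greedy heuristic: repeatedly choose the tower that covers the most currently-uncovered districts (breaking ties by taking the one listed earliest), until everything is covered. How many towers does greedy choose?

Greedy: pick G5 (covers 4 new) → pick G6 (covers 3 new) → pick G1 (covers 2 new) → pick G2 (covers 1 new) → pick G8 (covers 1 new). Total picks: 5.
(The true minimum cover uses only 4 towers, so greedy is not optimal here.)

5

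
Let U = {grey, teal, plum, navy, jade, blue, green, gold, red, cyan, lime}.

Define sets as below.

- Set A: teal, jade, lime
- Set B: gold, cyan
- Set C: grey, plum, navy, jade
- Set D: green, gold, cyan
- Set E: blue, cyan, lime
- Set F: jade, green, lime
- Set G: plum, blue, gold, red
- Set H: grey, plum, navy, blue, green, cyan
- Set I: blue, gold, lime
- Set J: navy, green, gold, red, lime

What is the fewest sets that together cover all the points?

A and H and J together: A ∪ H ∪ J = {grey, teal, plum, navy, jade, blue, green, gold, red, cyan, lime} — every point is covered.
Only A contains teal, so A is forced; the remaining 8 points need at least 2 more sets (each remaining set adds at most 6) — so at least 3 sets are needed, and 3 is optimal.

3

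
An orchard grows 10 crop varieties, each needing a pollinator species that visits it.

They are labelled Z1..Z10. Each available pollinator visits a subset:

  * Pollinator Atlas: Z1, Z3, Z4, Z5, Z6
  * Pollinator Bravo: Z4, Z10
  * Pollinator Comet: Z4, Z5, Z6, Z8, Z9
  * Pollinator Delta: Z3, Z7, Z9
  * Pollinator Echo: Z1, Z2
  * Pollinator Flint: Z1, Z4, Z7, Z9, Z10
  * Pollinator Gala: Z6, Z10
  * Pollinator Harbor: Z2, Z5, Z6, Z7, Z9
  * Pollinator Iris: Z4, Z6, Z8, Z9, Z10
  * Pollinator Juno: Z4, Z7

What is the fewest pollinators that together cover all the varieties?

3

Atlas and Harbor and Iris together: Atlas ∪ Harbor ∪ Iris = {Z1, Z2, Z3, Z4, Z5, Z6, Z7, Z8, Z9, Z10} — every variety is covered.
No 2 of the 10 pollinators cover everything (all 45 combinations miss at least one variety), so 3 is optimal.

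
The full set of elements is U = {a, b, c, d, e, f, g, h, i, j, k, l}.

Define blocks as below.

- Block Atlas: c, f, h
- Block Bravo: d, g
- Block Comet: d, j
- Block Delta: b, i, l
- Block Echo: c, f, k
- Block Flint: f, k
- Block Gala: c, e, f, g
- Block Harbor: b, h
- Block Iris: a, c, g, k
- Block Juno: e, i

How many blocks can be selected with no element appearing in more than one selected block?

4

Bravo, Flint, Harbor, Juno are pairwise disjoint (Bravo={d,g}; Flint={f,k}; Harbor={b,h}; Juno={e,i}).
Every remaining block overlaps one of these, and no 5 of the listed blocks are pairwise disjoint, so 4 is the maximum.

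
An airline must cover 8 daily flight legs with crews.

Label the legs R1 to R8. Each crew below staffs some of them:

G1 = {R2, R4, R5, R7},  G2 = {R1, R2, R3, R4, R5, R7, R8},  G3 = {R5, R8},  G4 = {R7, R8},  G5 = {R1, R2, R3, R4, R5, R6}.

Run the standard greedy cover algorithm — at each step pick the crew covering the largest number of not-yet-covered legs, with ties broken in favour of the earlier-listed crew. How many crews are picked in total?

2

Greedy: pick G2 (covers 7 new) → pick G5 (covers 1 new). Total picks: 2.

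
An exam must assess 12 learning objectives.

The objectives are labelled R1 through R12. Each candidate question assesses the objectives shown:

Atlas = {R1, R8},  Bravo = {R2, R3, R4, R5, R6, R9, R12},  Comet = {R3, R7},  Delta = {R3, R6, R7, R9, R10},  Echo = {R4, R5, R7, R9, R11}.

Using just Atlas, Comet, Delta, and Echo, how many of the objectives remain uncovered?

Union of Atlas, Comet, Delta, Echo = {R1, R3, R4, R5, R6, R7, R8, R9, R10, R11}.
Not covered: R2, R12 — 2 objectives.

2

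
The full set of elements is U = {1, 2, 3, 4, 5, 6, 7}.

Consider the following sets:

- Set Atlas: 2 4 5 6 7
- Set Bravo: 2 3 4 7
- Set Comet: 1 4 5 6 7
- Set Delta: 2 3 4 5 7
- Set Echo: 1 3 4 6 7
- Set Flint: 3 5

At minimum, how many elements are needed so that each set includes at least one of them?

Take H = {4, 5}. Each listed set contains at least one of these, so H is a hitting set of size 2.
No single element lies in every set, so at least 2 are needed and 2 is optimal.

2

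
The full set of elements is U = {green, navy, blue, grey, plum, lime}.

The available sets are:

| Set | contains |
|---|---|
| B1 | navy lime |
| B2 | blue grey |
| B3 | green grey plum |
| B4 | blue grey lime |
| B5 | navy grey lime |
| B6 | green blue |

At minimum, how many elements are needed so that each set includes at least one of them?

3

The 3 elements {green, blue, lime} hit every set.
No choice of 2 elements meets every set, so 3 is the minimum.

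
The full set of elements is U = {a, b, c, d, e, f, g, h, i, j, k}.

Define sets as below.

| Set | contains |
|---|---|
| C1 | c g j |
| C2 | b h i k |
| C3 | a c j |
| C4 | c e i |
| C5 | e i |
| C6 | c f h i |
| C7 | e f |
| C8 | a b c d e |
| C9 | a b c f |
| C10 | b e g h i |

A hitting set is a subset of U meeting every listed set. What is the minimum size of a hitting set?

3

The 3 elements {c, e, h} hit every set.
The sets C2, C3, C7 are pairwise disjoint, so any hitting set needs a separate element for each — at least 3. Hence 3 is optimal.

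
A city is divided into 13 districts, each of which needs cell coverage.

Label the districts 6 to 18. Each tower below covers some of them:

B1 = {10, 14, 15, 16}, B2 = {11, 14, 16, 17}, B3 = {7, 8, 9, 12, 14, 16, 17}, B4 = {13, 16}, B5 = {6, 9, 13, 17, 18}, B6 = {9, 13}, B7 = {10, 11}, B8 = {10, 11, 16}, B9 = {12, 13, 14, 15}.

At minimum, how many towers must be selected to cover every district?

Take {B3, B5, B7, B9}. Their union is {6, 7, 8, 9, 10, 11, 12, 13, 14, 15, 16, 17, 18}, which is all 13 districts.
No 3 of the 9 towers cover everything (all 84 combinations miss at least one district), so 4 is optimal.

4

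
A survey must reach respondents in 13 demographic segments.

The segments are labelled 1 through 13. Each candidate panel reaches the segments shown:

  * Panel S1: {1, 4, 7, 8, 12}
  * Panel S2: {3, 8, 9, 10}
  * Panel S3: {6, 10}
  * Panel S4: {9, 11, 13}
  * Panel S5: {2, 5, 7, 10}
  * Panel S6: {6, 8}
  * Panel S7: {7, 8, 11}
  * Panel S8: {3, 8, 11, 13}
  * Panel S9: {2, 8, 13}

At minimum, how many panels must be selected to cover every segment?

Take {S1, S2, S5, S6, S8}. Their union is {1, 2, 3, 4, 5, 6, 7, 8, 9, 10, 11, 12, 13}, which is all 13 segments.
No 4 of the 9 panels cover everything (all 126 combinations miss at least one segment), so 5 is optimal.

5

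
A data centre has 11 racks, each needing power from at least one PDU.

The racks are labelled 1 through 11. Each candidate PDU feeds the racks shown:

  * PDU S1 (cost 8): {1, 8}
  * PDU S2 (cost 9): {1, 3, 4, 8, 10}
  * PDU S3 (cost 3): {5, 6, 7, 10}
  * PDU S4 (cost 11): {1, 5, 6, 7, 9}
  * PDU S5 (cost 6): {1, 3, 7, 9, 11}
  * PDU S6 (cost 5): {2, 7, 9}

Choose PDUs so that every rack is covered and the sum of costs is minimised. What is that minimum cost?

S2, S3, S5, S6 together cover every rack (S2 ∪ S3 ∪ S5 ∪ S6 = {1, 2, 3, 4, 5, 6, 7, 8, 9, 10, 11}); total cost 9 + 3 + 6 + 5 = 23.
No covering selection has total cost below 23.

23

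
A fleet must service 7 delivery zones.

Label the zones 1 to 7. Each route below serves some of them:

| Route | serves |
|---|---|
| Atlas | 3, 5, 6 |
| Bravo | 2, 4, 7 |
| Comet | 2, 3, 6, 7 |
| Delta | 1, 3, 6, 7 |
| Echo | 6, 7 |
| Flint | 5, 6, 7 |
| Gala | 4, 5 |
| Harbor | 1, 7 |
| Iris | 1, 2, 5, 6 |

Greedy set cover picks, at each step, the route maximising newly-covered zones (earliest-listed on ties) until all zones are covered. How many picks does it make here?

3

Greedy: pick Comet (covers 4 new) → pick Gala (covers 2 new) → pick Delta (covers 1 new). Total picks: 3.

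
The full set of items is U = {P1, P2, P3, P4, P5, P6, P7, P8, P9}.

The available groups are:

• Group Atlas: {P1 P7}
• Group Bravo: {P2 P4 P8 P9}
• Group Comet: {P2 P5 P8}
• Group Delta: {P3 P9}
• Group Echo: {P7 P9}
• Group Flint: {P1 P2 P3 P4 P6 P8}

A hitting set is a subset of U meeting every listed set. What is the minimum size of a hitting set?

3

Take H = {P2, P3, P7}. Each listed group contains at least one of these, so H is a hitting set of size 3.
The groups Atlas, Comet, Delta are pairwise disjoint, so any hitting set needs a separate item for each — at least 3. Hence 3 is optimal.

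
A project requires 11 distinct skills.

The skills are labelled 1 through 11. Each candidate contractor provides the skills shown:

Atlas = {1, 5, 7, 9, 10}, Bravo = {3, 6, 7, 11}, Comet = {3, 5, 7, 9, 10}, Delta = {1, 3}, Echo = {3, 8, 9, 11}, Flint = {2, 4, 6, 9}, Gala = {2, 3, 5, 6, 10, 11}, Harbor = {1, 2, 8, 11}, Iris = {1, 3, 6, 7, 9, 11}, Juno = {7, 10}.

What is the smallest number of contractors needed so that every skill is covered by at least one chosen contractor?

Take {Atlas, Echo, Flint}. Their union is {1, 2, 3, 4, 5, 6, 7, 8, 9, 10, 11}, which is all 11 skills.
Only Flint contains 4, so Flint is forced; the remaining 7 skills need at least 2 more contractors (each remaining contractor adds at most 4) — so at least 3 contractors are needed, and 3 is optimal.

3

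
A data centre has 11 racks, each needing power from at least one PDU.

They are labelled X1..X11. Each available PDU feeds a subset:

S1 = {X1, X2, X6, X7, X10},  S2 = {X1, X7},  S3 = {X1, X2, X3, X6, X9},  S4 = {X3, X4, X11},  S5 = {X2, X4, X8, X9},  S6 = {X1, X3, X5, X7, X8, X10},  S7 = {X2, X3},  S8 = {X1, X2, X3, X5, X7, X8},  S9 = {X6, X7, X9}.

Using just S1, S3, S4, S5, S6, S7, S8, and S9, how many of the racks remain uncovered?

0

Union of S1, S3, S4, S5, S6, S7, S8, S9 = {X1, X2, X3, X4, X5, X6, X7, X8, X9, X10, X11} — that's every rack, so 0 are uncovered.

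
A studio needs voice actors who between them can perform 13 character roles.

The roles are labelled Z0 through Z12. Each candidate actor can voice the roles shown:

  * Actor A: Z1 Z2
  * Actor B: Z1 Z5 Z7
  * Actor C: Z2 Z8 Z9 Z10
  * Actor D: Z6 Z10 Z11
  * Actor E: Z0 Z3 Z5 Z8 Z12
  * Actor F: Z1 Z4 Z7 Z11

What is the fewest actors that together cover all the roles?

4

C and D and E and F together: C ∪ D ∪ E ∪ F = {Z0, Z1, Z2, Z3, Z4, Z5, Z6, Z7, Z8, Z9, Z10, Z11, Z12} — every role is covered.
Only C contains Z9, so C is forced; the remaining 9 roles need at least 3 more actors (each remaining actor adds at most 4) — so at least 4 actors are needed, and 4 is optimal.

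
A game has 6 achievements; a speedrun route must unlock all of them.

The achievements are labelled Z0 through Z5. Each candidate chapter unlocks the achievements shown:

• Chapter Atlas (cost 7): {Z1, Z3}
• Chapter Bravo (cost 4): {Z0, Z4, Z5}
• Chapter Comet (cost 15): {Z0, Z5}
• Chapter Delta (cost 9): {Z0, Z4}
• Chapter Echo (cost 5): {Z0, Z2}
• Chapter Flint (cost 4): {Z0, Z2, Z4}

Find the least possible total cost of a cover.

Atlas, Bravo, Flint together cover every achievement (Atlas ∪ Bravo ∪ Flint = {Z0, Z1, Z2, Z3, Z4, Z5}); total cost 7 + 4 + 4 = 15.
No covering selection has total cost below 15.

15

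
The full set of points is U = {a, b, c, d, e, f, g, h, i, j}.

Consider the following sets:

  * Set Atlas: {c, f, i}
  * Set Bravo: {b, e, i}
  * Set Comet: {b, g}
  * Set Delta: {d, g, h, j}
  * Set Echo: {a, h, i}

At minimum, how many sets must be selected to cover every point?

4

Atlas and Bravo and Delta and Echo together: Atlas ∪ Bravo ∪ Delta ∪ Echo = {a, b, c, d, e, f, g, h, i, j} — every point is covered.
Only Echo contains a, so Echo is forced; the remaining 7 points need at least 3 more sets (each remaining set adds at most 3) — so at least 4 sets are needed, and 4 is optimal.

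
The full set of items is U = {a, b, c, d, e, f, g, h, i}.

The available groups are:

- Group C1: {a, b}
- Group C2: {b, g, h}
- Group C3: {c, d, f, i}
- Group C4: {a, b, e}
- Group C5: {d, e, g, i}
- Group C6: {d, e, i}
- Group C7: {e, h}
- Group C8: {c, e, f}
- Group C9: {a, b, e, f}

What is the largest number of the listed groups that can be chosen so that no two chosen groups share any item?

3

C1, C3, C7 are pairwise disjoint (C1={a,b}; C3={c,d,f,i}; C7={e,h}).
Every remaining group overlaps one of these, and no 4 of the listed groups are pairwise disjoint, so 3 is the maximum.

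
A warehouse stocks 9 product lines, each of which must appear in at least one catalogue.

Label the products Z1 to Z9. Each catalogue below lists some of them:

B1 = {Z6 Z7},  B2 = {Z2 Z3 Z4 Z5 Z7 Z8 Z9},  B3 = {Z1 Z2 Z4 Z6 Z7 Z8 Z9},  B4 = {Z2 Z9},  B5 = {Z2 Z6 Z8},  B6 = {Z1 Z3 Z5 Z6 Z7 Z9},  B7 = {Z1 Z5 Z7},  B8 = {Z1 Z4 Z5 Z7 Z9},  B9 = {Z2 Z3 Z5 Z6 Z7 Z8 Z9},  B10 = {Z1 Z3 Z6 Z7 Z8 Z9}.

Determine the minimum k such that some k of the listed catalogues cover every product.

Take {B2, B6}. Their union is {Z1, Z2, Z3, Z4, Z5, Z6, Z7, Z8, Z9}, which is all 9 products.
No single catalogue has all 9 products (the largest, B2, has 7), so 2 is optimal.

2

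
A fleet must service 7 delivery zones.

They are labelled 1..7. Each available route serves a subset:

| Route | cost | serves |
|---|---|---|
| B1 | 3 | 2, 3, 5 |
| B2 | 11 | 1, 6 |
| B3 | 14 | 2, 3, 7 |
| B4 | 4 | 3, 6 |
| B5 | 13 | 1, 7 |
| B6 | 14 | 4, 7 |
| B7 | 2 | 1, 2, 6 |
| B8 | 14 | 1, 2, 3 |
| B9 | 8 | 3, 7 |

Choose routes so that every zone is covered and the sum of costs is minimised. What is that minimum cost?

19

B1, B6, B7 together cover every zone (B1 ∪ B6 ∪ B7 = {1, 2, 3, 4, 5, 6, 7}); total cost 3 + 14 + 2 = 19.
No covering selection has total cost below 19.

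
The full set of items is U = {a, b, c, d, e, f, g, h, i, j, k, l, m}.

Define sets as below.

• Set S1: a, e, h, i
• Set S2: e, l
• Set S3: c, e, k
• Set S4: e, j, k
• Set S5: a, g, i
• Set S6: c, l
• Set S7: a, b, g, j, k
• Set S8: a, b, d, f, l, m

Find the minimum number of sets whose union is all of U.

S1 and S6 and S7 and S8 together: S1 ∪ S6 ∪ S7 ∪ S8 = {a, b, c, d, e, f, g, h, i, j, k, l, m} — every item is covered.
Only S8 contains d, so S8 is forced; the remaining 7 items need at least 3 more sets (each remaining set adds at most 3) — so at least 4 sets are needed, and 4 is optimal.

4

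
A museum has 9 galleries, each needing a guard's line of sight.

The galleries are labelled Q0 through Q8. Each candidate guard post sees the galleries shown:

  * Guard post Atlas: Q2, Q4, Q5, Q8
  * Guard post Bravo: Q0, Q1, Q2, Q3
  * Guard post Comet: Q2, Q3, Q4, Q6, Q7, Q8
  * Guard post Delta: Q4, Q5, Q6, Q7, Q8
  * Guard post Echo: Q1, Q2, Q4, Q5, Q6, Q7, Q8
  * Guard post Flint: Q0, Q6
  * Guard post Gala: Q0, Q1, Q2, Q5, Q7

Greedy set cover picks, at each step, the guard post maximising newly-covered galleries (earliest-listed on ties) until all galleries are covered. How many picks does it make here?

2

Greedy: pick Echo (covers 7 new) → pick Bravo (covers 2 new). Total picks: 2.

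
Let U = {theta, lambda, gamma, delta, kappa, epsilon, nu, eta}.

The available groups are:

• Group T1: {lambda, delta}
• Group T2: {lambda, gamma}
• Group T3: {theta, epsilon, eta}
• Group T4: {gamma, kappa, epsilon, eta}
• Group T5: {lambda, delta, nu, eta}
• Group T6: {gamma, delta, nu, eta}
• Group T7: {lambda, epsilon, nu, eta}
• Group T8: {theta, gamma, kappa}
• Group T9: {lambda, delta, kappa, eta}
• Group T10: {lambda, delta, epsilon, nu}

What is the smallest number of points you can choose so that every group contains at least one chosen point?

3

H = {lambda, kappa, eta} meets every group (each contains at least one member of H), and |H| = 3.
No choice of 2 points meets every group, so 3 is the minimum.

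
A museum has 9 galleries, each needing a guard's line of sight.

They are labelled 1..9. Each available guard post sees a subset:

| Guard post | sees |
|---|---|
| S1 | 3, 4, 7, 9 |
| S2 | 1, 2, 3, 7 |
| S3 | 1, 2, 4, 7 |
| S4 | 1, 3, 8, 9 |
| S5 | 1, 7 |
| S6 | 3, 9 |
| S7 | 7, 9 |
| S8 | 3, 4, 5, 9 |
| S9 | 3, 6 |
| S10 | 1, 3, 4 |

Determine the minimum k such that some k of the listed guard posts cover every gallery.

4

Take {S2, S4, S8, S9}. Their union is {1, 2, 3, 4, 5, 6, 7, 8, 9}, which is all 9 galleries.
No 3 of the 10 guard posts cover everything (all 120 combinations miss at least one gallery), so 4 is optimal.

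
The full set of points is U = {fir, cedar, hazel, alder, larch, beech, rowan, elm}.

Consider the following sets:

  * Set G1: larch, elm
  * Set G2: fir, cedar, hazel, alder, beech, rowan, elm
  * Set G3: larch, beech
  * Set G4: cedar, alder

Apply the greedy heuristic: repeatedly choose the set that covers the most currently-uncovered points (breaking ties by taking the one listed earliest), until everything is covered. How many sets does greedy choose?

2

Greedy: pick G2 (covers 7 new) → pick G1 (covers 1 new). Total picks: 2.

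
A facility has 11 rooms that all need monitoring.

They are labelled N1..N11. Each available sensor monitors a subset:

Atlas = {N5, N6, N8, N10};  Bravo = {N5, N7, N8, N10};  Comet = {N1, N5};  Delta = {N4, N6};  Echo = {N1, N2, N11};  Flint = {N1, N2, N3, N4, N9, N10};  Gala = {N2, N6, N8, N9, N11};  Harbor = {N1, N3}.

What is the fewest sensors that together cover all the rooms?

Bravo and Flint and Gala together: Bravo ∪ Flint ∪ Gala = {N1, N2, N3, N4, N5, N6, N7, N8, N9, N10, N11} — every room is covered.
Only Bravo contains N7, so Bravo is forced; the remaining 7 rooms need at least 2 more sensors (each remaining sensor adds at most 5) — so at least 3 sensors are needed, and 3 is optimal.

3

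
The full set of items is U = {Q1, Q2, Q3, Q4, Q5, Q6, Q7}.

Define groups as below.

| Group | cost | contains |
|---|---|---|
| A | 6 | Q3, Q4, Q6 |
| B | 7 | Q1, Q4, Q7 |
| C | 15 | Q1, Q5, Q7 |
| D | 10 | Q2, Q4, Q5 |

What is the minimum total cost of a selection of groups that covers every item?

A, B, D together cover every item (A ∪ B ∪ D = {Q1, Q2, Q3, Q4, Q5, Q6, Q7}); total cost 6 + 7 + 10 = 23.
No covering selection has total cost below 23.

23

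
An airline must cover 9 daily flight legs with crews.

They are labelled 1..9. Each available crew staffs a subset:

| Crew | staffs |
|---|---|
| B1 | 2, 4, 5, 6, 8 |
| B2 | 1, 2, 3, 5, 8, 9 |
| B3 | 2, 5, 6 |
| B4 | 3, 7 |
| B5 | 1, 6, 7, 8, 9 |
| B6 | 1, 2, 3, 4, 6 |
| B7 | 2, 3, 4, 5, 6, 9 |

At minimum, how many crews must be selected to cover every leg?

Take {B5, B7}. Their union is {1, 2, 3, 4, 5, 6, 7, 8, 9}, which is all 9 legs.
No single crew has all 9 legs (the largest, B2, has 6), so 2 is optimal.

2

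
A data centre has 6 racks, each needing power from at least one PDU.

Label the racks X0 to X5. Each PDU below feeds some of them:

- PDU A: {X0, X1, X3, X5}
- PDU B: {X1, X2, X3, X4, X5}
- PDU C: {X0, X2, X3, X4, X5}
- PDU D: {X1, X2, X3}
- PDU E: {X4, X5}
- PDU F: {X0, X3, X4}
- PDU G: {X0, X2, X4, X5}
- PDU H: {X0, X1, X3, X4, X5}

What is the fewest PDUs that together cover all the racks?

A and G together: A ∪ G = {X0, X1, X2, X3, X4, X5} — every rack is covered.
No single PDU has all 6 racks (the largest, B, has 5), so 2 is optimal.

2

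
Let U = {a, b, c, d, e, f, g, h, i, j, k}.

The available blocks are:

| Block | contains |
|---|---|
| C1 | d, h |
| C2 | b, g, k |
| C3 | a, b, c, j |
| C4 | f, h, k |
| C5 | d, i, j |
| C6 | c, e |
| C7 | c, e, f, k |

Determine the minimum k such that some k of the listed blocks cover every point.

5

C2 and C3 and C4 and C5 and C7 together: C2 ∪ C3 ∪ C4 ∪ C5 ∪ C7 = {a, b, c, d, e, f, g, h, i, j, k} — every point is covered.
No 4 of the 7 blocks cover everything (all 35 combinations miss at least one point), so 5 is optimal.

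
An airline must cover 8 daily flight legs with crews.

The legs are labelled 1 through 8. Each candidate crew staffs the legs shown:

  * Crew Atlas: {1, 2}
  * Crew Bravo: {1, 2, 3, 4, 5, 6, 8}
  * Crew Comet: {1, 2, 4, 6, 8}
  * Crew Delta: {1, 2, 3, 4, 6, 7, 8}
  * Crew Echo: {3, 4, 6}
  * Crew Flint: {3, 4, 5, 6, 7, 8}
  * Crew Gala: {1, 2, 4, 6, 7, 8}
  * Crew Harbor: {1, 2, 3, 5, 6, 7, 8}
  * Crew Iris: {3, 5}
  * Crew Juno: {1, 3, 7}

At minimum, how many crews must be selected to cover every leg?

Comet and Harbor together: Comet ∪ Harbor = {1, 2, 3, 4, 5, 6, 7, 8} — every leg is covered.
No single crew has all 8 legs (the largest, Bravo, has 7), so 2 is optimal.

2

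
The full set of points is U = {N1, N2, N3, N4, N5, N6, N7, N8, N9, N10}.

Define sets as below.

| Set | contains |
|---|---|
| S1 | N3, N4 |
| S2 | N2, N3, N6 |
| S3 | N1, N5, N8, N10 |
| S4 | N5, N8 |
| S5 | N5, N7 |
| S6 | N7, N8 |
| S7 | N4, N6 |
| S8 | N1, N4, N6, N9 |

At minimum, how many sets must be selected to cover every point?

S2 and S3 and S5 and S8 together: S2 ∪ S3 ∪ S5 ∪ S8 = {N1, N2, N3, N4, N5, N6, N7, N8, N9, N10} — every point is covered.
No 3 of the 8 sets cover everything (all 56 combinations miss at least one point), so 4 is optimal.

4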